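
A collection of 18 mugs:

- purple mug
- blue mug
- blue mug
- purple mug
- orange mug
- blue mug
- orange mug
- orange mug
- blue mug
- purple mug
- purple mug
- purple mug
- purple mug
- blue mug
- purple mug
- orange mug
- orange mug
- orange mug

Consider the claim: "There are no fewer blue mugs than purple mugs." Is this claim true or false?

False

|blue mugs| = 5.
|purple mugs| = 7.
The claim requires 5 ≥ 7, which does not hold.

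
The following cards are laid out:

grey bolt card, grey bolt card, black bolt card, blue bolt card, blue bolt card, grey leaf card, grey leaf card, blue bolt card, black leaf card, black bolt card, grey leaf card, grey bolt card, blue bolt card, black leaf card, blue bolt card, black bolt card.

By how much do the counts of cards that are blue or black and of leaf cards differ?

5

cards that are blue or black: 10. leaf cards: 5.
|10 − 5| = 10 − 5 = 5.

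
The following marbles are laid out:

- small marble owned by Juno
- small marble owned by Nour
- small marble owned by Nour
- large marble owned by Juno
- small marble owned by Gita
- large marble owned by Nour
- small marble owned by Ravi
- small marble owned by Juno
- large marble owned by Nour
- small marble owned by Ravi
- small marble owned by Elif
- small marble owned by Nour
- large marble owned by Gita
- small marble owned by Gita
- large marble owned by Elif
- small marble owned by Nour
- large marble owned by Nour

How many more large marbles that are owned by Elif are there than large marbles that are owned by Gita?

0

large marbles owned by Elif: 1.
large marbles owned by Gita: 1.
1 − 1 = 0.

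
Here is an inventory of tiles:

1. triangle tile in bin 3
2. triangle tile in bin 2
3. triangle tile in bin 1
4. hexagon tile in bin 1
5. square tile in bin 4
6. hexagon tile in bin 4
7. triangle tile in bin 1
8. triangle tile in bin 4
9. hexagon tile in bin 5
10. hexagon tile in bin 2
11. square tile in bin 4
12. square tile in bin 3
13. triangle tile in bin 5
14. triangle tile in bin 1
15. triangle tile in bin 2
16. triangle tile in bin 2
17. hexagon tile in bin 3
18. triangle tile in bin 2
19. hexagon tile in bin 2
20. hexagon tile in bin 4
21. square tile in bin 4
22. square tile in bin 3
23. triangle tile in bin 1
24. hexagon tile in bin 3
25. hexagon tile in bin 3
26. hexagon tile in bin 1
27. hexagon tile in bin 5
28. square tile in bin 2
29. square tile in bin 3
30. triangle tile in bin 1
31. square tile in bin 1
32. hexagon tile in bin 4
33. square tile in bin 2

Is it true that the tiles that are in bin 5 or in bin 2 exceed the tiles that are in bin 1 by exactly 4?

|tiles in bin 5 or in bin 2| = 11.
|tiles in bin 1| = 8.
The claim requires 11 − 8 (= 3) to equal 4, which does not hold.

False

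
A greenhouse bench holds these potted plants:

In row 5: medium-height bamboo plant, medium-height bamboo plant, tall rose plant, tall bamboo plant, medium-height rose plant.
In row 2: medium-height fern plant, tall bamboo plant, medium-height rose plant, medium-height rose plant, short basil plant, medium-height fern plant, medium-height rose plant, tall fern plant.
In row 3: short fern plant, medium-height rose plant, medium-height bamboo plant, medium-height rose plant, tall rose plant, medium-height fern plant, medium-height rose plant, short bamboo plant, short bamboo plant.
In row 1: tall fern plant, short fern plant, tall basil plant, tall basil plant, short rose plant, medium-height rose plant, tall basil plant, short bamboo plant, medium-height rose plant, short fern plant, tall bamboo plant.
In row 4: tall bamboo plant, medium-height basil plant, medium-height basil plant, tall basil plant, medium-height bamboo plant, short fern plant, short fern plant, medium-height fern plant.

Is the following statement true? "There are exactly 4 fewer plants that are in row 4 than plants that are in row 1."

plants in row 4: 8.
plants in row 1: 11.
The claim requires 11 − 8 (= 3) to equal 4, which does not hold.

False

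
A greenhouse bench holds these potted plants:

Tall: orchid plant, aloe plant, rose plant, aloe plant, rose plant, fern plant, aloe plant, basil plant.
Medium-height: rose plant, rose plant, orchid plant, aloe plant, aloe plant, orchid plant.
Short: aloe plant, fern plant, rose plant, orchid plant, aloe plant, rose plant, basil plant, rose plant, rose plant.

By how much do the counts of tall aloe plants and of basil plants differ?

1

tall aloe plants: 3. basil plants: 2.
|3 − 2| = 3 − 2 = 1.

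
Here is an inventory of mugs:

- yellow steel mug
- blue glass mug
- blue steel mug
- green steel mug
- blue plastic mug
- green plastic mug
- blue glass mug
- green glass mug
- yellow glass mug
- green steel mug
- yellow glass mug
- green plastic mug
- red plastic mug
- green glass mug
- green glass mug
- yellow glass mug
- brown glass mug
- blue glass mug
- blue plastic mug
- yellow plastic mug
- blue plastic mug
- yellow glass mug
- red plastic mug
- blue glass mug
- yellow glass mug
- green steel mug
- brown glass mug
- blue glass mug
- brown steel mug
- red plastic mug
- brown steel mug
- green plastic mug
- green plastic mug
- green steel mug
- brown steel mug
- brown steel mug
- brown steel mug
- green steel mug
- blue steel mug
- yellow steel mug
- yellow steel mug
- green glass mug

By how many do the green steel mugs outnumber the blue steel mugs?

green steel mugs: 5.
blue steel mugs: 2.
5 − 2 = 3.

3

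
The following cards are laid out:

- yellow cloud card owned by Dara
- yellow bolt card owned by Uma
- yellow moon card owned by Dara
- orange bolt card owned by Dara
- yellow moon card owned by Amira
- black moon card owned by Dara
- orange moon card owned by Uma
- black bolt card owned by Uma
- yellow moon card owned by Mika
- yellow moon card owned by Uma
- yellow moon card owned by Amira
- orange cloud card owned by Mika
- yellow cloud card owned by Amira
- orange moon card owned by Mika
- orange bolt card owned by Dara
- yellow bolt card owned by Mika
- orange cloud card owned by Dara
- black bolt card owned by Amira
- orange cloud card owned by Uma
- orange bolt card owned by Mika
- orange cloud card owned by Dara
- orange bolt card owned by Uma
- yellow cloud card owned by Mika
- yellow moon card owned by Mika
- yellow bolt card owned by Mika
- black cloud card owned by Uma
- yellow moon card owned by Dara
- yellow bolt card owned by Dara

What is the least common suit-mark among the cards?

Counts by suit-mark: bolt 10, moon 10, cloud 8.
The minimum is 8, held uniquely by cloud.

cloud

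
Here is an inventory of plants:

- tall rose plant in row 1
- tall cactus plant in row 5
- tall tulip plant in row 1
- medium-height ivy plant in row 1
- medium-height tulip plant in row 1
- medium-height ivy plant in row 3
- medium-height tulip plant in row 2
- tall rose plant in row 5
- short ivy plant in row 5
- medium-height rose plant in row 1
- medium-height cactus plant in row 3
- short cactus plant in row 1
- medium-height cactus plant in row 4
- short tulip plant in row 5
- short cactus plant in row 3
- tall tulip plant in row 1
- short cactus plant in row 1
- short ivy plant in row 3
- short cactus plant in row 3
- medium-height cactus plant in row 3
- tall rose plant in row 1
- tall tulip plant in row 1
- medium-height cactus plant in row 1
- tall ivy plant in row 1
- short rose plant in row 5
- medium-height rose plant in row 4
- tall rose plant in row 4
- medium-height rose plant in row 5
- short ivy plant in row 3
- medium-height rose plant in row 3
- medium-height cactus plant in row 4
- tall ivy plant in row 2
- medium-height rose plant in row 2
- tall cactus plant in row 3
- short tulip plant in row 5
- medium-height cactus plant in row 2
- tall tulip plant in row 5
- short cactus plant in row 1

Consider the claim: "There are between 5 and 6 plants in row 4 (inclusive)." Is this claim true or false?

False

plants in row 4: 4.
The claim requires 5 ≤ 4 ≤ 6, which does not hold.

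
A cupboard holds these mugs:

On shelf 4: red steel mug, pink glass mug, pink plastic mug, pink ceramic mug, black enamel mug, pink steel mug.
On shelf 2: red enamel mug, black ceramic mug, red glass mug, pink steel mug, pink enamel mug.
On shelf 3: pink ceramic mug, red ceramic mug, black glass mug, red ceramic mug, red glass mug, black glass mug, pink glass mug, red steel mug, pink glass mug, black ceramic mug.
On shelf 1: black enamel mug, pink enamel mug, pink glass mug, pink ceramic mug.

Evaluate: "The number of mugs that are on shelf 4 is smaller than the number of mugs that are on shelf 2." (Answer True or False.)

False

mugs on shelf 4: 6.
mugs on shelf 2: 5.
The claim requires 6 < 5, which does not hold.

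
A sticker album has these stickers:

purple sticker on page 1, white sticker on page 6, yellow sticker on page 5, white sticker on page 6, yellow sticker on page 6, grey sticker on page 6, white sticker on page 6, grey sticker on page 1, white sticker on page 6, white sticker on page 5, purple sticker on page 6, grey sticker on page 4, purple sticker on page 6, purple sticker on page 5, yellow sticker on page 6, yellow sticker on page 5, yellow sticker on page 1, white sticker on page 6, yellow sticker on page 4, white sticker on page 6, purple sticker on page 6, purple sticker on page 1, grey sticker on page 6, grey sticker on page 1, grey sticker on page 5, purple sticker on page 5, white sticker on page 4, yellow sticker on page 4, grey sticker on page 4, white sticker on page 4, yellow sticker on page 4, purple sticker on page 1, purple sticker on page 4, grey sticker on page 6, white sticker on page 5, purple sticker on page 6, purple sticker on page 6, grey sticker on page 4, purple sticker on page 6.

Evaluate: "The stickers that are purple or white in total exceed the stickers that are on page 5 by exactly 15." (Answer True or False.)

True

stickers that are purple or white: 22.
stickers on page 5: 7.
The claim requires 22 − 7 (= 15) to equal 15, which holds.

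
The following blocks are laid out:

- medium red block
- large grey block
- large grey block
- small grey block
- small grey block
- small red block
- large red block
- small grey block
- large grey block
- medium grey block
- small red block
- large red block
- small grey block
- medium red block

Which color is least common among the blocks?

red

Counts by color: grey 8, red 6.
The minimum is 6, held uniquely by red.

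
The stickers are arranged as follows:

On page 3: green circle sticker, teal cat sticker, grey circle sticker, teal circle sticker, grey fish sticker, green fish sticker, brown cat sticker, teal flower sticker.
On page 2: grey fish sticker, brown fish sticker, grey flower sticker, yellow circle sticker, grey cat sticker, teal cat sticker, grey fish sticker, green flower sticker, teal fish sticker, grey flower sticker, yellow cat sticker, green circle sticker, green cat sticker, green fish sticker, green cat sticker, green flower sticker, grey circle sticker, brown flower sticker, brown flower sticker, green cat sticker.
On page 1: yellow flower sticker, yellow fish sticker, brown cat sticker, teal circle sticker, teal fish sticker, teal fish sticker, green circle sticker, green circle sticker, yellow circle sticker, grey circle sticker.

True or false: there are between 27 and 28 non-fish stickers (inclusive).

There are 28 non-fish stickers.
The claim requires 27 ≤ 28 ≤ 28, which holds.

True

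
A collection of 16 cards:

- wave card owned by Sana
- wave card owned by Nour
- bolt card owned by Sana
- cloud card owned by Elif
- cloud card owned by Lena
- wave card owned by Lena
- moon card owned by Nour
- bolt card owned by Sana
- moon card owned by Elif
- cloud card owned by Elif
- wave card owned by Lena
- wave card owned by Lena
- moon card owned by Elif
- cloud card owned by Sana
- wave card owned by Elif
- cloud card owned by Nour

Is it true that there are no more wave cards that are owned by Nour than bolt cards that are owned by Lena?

False

|wave cards owned by Nour| = 1.
|bolt cards owned by Lena| = 0.
The claim requires 1 ≤ 0, which does not hold.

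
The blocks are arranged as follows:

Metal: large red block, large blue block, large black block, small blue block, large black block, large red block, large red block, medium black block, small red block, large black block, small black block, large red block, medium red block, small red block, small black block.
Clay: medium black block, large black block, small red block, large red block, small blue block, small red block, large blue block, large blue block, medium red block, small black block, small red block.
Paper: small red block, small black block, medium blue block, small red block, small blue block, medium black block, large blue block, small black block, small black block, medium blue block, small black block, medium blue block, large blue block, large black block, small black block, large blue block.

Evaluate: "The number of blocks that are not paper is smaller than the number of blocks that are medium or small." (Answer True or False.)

False

There are 26 blocks that are not paper.
There are 26 blocks that are medium or small.
The claim requires 26 < 26, which does not hold.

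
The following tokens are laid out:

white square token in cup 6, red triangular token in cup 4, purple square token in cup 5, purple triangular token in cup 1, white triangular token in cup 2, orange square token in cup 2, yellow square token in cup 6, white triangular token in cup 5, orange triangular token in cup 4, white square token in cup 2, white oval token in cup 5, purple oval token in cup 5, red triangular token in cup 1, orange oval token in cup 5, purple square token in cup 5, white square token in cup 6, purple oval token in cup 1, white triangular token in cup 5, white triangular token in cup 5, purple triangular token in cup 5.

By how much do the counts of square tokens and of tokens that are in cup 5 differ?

square tokens: 7. tokens in cup 5: 9.
|7 − 9| = 9 − 7 = 2.

2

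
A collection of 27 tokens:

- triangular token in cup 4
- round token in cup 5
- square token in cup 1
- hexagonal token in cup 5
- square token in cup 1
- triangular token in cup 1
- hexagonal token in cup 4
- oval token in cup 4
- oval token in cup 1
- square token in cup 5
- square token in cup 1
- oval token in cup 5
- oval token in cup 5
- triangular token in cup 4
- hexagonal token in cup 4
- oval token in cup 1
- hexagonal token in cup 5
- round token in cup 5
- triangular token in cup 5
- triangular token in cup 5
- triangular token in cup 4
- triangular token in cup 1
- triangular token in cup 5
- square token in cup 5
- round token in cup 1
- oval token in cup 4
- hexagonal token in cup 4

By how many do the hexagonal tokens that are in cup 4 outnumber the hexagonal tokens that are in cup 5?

hexagonal tokens in cup 4: 3.
hexagonal tokens in cup 5: 2.
3 − 2 = 1.

1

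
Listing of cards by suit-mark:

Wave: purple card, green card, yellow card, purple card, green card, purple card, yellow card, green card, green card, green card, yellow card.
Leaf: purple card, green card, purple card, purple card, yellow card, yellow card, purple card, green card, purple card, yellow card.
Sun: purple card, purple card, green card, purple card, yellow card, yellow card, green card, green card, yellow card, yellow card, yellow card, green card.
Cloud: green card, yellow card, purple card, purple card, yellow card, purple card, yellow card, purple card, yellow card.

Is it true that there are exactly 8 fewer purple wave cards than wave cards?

True

purple wave cards: 3.
wave cards: 11.
The claim requires 11 − 3 (= 8) to equal 8, which holds.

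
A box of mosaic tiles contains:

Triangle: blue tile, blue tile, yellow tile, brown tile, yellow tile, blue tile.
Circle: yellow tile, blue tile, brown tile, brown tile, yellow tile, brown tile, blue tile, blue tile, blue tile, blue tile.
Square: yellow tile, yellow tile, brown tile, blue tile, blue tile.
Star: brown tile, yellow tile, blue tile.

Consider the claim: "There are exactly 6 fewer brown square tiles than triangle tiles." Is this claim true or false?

|brown square tiles| = 1.
|triangle tiles| = 6.
The claim requires 6 − 1 (= 5) to equal 6, which does not hold.

False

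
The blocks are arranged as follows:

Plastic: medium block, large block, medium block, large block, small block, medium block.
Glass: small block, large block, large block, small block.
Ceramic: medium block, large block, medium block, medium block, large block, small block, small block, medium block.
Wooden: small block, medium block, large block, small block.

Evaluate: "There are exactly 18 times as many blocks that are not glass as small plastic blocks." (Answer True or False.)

True

There are 18 blocks that are not glass.
There is 1 small plastic block.
The claim requires 18 = 18 × 1 = 18, which holds.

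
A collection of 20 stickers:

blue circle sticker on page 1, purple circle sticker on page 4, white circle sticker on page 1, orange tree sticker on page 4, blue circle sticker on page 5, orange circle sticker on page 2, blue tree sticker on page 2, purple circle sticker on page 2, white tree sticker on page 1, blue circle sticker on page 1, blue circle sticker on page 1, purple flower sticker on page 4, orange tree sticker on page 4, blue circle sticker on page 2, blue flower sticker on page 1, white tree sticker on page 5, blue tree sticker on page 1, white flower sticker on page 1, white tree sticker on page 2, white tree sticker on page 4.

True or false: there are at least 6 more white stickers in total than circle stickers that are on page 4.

There are 6 white stickers.
There is 1 circle sticker on page 4.
The claim requires 6 − 1 = 5 ≥ 6, which does not hold.

False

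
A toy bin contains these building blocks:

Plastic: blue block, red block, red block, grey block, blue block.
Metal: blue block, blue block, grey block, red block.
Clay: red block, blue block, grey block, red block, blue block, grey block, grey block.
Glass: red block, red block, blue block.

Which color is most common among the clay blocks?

Counts by color (restricted to clay blocks): grey 3, red 2, blue 2.
The maximum is 3, held uniquely by grey.

grey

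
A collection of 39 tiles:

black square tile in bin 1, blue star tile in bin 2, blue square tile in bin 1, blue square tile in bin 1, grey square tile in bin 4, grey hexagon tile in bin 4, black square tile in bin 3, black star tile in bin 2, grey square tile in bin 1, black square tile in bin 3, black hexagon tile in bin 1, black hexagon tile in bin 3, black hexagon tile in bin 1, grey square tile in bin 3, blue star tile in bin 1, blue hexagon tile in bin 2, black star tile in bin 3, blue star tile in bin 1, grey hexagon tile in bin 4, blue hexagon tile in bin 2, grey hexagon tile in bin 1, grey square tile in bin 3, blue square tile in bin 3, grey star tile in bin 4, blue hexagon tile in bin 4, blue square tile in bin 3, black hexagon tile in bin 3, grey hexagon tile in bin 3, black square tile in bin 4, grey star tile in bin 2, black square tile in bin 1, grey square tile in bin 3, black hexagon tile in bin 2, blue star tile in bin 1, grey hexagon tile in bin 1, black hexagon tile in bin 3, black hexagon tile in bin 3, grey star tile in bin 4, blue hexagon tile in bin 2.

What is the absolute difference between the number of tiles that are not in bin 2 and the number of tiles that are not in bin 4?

tiles that are not in bin 2: 32. tiles that are not in bin 4: 32.
|32 − 32| = 32 − 32 = 0.

0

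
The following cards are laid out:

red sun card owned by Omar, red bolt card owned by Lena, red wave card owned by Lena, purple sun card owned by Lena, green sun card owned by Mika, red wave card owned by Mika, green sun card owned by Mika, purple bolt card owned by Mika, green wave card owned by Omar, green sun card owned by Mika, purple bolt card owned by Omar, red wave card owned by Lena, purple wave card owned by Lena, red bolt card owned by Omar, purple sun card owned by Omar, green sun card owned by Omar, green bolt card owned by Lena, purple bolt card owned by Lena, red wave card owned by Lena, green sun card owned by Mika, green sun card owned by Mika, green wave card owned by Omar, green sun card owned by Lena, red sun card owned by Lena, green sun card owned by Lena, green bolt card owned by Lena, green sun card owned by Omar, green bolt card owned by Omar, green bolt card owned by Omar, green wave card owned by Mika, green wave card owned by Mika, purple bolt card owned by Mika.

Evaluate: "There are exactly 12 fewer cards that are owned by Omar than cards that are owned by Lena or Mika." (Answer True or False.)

True

Count of cards owned by Omar: 10.
Count of cards owned by Lena or Mika: 22.
The claim requires 22 − 10 (= 12) to equal 12, which holds.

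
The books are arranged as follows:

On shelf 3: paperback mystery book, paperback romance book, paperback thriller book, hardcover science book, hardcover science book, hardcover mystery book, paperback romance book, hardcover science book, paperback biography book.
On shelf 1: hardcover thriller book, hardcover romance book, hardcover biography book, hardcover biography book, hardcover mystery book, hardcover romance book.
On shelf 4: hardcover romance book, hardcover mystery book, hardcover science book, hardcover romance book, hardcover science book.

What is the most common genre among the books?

Counts by genre: romance 6, science 5, mystery 4, biography 3, thriller 2.
The maximum is 6, held uniquely by romance.

romance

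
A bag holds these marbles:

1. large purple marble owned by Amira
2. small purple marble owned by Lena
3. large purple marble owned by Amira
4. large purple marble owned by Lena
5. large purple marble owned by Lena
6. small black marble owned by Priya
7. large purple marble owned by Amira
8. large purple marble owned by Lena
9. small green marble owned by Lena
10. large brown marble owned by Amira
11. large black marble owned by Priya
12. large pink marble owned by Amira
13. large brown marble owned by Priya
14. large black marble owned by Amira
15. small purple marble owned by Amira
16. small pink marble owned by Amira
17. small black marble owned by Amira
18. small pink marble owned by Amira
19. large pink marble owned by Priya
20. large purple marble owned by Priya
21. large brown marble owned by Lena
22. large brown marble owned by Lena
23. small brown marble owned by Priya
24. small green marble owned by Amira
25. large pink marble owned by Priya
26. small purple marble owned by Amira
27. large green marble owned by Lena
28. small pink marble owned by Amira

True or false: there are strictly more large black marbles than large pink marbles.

|large black marbles| = 2.
|large pink marbles| = 3.
The claim requires 2 > 3, which does not hold.

False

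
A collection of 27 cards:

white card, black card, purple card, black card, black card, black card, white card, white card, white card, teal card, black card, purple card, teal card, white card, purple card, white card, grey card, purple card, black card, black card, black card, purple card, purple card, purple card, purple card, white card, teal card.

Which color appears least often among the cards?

Counts by color: purple 8, black 8, white 7, teal 3, grey 1.
The minimum is 1, held uniquely by grey.

grey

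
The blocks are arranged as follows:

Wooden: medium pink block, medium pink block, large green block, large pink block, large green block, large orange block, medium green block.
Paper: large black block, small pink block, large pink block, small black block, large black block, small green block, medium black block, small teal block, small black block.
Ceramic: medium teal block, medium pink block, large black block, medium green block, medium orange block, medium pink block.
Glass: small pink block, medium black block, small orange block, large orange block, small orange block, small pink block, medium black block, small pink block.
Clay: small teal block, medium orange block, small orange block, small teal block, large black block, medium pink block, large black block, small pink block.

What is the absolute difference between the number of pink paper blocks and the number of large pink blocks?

pink paper blocks: 2. large pink blocks: 2.
|2 − 2| = 2 − 2 = 0.

0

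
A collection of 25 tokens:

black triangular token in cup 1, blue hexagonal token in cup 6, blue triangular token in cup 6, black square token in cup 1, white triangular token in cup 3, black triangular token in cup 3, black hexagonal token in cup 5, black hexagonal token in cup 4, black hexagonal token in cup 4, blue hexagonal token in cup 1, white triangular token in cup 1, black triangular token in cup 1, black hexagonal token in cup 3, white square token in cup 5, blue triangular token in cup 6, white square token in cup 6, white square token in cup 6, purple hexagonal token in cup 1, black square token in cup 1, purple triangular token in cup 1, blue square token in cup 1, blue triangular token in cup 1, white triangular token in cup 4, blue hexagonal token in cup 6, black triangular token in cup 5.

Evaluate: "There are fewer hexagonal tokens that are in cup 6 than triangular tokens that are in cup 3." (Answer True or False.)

False

There are 2 hexagonal tokens in cup 6.
There are 2 triangular tokens in cup 3.
The claim requires 2 < 2, which does not hold.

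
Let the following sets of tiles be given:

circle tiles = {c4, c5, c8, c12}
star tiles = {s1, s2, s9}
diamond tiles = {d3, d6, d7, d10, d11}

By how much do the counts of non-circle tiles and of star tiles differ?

non-circle tiles: 8. star tiles: 3.
|8 − 3| = 8 − 3 = 5.

5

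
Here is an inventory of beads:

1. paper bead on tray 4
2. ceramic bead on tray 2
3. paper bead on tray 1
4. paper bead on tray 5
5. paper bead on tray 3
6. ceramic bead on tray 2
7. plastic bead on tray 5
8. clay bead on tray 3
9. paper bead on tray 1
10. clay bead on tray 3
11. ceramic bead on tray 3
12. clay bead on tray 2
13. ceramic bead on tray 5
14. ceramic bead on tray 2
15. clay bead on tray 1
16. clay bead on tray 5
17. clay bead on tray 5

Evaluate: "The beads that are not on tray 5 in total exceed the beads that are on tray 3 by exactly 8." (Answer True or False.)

True

beads that are not on tray 5: 12.
beads on tray 3: 4.
The claim requires 12 − 4 (= 8) to equal 8, which holds.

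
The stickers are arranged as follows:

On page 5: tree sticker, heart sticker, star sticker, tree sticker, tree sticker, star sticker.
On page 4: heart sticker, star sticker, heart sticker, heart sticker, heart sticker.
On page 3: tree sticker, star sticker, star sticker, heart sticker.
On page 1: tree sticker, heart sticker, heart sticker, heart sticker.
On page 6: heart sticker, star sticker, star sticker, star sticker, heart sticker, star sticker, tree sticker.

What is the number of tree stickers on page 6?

1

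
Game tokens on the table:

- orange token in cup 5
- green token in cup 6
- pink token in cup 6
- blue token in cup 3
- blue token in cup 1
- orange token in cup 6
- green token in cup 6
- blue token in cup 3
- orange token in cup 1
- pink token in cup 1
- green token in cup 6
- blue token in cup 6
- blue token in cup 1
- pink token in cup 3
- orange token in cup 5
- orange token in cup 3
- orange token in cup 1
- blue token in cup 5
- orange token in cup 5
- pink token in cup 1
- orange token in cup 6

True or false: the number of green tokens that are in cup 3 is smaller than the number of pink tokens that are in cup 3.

True

green tokens in cup 3: 0.
pink tokens in cup 3: 1.
The claim requires 0 < 1, which holds.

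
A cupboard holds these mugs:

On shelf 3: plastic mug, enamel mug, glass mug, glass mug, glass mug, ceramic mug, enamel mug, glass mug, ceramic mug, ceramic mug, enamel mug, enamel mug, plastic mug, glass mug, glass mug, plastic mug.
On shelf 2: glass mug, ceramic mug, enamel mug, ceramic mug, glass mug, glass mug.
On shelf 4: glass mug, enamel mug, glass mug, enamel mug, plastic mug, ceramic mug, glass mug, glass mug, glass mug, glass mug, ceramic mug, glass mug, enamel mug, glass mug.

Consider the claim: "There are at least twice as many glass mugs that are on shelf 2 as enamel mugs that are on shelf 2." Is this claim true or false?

True

|glass mugs on shelf 2| = 3.
|enamel mugs on shelf 2| = 1.
The claim requires 3 ≥ 2 × 1 = 2, which holds.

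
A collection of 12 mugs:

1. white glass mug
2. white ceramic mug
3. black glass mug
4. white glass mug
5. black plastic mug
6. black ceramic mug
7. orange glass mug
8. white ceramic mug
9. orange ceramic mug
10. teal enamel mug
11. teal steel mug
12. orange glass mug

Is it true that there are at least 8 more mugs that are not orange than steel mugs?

True

mugs that are not orange: 9.
steel mugs: 1.
The claim requires 9 − 1 = 8 ≥ 8, which holds.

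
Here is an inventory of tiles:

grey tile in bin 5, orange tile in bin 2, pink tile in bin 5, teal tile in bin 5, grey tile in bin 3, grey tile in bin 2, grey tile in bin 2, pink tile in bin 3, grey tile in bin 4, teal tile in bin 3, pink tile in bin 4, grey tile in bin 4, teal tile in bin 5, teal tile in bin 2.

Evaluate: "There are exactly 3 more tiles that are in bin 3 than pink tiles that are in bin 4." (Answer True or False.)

False

There are 3 tiles in bin 3.
There is 1 pink tile in bin 4.
The claim requires 3 − 1 (= 2) to equal 3, which does not hold.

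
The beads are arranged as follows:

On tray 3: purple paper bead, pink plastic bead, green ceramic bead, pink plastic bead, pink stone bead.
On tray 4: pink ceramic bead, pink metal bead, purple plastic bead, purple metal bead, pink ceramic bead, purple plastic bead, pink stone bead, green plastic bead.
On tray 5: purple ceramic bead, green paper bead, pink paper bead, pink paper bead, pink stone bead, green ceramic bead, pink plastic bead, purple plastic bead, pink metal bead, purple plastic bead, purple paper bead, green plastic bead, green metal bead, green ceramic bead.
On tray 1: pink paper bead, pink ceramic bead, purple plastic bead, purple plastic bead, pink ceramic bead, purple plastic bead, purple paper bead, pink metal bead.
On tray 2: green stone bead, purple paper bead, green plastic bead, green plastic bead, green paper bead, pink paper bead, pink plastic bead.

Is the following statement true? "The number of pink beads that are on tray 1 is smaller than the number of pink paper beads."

There are 4 pink beads on tray 1.
There are 4 pink paper beads.
The claim requires 4 < 4, which does not hold.

False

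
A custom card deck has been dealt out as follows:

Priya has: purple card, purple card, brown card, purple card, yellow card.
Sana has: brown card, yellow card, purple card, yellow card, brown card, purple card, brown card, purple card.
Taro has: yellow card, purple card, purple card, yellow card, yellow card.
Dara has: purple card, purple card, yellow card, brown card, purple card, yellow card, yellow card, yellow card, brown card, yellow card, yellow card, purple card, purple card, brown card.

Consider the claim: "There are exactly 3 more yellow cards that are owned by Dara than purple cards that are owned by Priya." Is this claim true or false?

Count of yellow cards owned by Dara: 6.
Count of purple cards owned by Priya: 3.
The claim requires 6 − 3 (= 3) to equal 3, which holds.

True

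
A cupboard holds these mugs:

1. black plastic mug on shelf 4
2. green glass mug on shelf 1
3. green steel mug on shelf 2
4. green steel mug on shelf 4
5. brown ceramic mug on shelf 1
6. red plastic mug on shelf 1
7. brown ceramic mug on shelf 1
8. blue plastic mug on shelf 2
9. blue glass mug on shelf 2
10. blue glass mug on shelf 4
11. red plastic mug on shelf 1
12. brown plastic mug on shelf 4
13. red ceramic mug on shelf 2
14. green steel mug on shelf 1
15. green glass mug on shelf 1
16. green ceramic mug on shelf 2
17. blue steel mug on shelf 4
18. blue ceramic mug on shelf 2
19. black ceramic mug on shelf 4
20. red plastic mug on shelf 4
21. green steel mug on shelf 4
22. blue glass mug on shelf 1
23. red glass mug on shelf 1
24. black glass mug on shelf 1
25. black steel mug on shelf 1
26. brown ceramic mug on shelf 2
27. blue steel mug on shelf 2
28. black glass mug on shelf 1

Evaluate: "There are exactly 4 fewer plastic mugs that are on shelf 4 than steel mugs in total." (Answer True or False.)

True

|plastic mugs on shelf 4| = 3.
|steel mugs| = 7.
The claim requires 7 − 3 (= 4) to equal 4, which holds.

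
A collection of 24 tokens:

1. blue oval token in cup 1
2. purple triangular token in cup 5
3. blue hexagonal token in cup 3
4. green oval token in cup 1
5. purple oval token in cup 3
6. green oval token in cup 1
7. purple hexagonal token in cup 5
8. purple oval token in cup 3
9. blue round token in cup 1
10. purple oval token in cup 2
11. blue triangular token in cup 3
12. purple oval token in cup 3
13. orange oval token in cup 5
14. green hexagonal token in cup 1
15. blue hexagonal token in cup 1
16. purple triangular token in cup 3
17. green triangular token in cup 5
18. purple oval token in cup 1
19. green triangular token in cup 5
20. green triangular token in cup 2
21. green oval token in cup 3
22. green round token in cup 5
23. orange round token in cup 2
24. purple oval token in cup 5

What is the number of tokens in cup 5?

7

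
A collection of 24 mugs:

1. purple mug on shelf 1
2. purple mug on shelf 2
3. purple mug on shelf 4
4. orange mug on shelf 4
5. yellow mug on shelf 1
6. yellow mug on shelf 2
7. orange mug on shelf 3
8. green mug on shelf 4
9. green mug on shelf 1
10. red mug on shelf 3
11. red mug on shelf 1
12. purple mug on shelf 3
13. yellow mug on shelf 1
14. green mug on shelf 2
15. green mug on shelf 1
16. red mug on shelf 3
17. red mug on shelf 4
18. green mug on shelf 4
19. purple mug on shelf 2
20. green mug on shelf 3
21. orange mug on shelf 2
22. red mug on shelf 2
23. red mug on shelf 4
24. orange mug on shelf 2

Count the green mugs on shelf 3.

1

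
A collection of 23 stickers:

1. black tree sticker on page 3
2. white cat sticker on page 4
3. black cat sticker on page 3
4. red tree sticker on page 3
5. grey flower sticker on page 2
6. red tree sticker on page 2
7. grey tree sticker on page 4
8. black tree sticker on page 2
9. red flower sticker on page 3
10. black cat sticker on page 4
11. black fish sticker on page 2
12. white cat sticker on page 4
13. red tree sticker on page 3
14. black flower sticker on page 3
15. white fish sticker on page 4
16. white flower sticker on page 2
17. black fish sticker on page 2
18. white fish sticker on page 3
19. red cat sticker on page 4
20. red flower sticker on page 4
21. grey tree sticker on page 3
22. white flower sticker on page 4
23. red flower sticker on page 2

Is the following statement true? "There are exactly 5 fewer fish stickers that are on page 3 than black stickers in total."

There is 1 fish sticker on page 3.
There are 7 black stickers.
The claim requires 7 − 1 (= 6) to equal 5, which does not hold.

False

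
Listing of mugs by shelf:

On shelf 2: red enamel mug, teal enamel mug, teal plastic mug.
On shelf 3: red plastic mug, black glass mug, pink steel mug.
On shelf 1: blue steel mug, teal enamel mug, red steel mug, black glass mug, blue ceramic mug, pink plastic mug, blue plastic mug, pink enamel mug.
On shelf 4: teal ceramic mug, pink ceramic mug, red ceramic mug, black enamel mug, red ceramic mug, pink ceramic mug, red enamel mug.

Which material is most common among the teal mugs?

Counts by material (restricted to teal mugs): enamel 2, plastic 1, ceramic 1.
The maximum is 2, held uniquely by enamel.

enamel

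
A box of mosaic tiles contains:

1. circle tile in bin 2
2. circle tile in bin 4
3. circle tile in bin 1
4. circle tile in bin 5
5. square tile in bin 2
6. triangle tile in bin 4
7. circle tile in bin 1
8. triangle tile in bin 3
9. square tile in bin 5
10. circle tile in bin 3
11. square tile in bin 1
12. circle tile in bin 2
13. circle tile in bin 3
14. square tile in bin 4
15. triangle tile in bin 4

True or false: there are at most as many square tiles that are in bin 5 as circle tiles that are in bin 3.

square tiles in bin 5: 1.
circle tiles in bin 3: 2.
The claim requires 1 ≤ 2, which holds.

True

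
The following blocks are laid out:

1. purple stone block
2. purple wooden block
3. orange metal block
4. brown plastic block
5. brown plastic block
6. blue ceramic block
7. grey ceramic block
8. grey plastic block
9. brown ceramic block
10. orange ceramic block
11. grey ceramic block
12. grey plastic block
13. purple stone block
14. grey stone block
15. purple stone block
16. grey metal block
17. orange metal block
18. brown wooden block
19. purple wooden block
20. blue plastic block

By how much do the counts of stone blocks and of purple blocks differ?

1

stone blocks: 4. purple blocks: 5.
|4 − 5| = 5 − 4 = 1.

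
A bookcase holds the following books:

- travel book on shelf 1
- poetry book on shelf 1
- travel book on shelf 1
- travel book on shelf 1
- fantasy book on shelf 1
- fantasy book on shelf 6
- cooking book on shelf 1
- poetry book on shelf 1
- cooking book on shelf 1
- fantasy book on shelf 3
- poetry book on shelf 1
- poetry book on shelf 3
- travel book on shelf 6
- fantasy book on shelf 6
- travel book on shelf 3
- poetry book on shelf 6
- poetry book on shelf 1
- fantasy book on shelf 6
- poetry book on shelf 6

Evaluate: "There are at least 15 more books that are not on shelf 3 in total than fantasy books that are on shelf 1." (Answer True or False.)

books that are not on shelf 3: 16.
fantasy books on shelf 1: 1.
The claim requires 16 − 1 = 15 ≥ 15, which holds.

True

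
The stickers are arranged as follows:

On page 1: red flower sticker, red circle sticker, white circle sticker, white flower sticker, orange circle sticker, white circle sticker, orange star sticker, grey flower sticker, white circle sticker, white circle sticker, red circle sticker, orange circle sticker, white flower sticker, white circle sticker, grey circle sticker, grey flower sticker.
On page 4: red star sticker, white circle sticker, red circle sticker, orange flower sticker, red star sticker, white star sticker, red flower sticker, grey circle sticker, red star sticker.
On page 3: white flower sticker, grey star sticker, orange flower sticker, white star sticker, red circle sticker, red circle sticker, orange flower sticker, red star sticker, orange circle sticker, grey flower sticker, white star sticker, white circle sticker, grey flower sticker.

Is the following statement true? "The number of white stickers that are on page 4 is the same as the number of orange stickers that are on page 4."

There are 2 white stickers on page 4.
There is 1 orange sticker on page 4.
The claim requires 2 = 1, which does not hold.

False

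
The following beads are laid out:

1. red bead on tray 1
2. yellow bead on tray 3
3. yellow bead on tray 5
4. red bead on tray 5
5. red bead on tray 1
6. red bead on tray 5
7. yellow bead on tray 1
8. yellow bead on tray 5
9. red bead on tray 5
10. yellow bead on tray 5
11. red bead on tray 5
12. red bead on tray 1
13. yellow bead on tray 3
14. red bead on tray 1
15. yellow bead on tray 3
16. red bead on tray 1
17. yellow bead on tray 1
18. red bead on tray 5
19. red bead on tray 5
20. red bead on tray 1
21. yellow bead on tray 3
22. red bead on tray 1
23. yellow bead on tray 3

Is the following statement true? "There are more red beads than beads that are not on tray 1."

False

|red beads| = 13.
|beads that are not on tray 1| = 14.
The claim requires 13 > 14, which does not hold.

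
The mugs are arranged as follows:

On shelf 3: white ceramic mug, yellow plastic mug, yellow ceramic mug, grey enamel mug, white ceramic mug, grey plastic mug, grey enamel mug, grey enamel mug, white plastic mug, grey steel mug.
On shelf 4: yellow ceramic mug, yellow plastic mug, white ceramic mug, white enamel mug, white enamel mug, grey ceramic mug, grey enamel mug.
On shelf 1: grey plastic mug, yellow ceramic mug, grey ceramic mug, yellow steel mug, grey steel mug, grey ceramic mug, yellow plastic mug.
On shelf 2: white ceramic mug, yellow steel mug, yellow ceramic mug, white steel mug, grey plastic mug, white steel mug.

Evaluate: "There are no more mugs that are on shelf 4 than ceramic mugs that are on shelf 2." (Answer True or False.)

There are 7 mugs on shelf 4.
There are 2 ceramic mugs on shelf 2.
The claim requires 7 ≤ 2, which does not hold.

False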